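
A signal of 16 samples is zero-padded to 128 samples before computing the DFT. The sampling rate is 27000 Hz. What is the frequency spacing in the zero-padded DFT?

Original DFT: N = 16, resolution = f_s/N = 27000/16 = 3375/2 Hz
Zero-padded DFT: N = 128, resolution = f_s/N = 27000/128 = 3375/16 Hz
Zero-padding interpolates the spectrum (finer frequency grid)
but does NOT improve the true spectral resolution (ability to resolve close frequencies).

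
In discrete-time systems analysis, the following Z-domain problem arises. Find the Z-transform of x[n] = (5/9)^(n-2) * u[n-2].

Time-shifting property: if X(z) = Z{x[n]}, then Z{x[n-d]} = z^(-d) * X(z)
X(z) = z/(z - 5/9) for x[n] = (5/9)^n * u[n]
Z{x[n-2]} = z^(-2) * z/(z - 5/9) = z^(-1)/(z - 5/9)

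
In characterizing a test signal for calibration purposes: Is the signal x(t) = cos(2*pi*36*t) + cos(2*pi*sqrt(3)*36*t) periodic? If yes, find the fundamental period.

f1 = 36 Hz, f2 = 36*sqrt(3) Hz
Ratio f2/f1 = sqrt(3), which is irrational.
Since the frequency ratio is irrational, no common period exists.
The signal is not periodic.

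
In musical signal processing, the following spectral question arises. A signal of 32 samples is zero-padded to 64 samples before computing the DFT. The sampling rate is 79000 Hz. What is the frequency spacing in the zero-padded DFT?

Original DFT: N = 32, resolution = f_s/N = 79000/32 = 9875/4 Hz
Zero-padded DFT: N = 64, resolution = f_s/N = 79000/64 = 9875/8 Hz
Zero-padding interpolates the spectrum (finer frequency grid)
but does NOT improve the true spectral resolution (ability to resolve close frequencies).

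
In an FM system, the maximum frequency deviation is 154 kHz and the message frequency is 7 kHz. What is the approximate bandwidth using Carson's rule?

Carson's rule: BW = 2*(delta_f + f_m)
= 2*(154 + 7) kHz = 322 kHz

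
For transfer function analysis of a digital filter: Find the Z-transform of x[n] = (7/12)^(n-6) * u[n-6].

Time-shifting property: if X(z) = Z{x[n]}, then Z{x[n-d]} = z^(-d) * X(z)
X(z) = z/(z - 7/12) for x[n] = (7/12)^n * u[n]
Z{x[n-6]} = z^(-6) * z/(z - 7/12) = z^(-5)/(z - 7/12)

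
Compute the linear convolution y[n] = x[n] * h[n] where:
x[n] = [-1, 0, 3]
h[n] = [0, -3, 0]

y[n] = sum_k x[k]*h[n-k]. Output length = len(x) + len(h) - 1 = 3 + 3 - 1 = 5.
y[0] = -1*0 = 0
y[1] = 0*0 + -1*-3 = 3
y[2] = 3*0 + 0*-3 + -1*0 = 0
y[3] = 3*-3 + 0*0 = -9
y[4] = 3*0 = 0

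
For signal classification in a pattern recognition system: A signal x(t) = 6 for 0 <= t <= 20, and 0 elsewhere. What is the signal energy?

Energy = integral of |x(t)|^2 dt over the signal duration
= 6^2 * 20 = 36 * 20 = 720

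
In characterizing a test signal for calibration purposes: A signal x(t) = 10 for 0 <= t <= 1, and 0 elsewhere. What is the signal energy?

Energy = integral of |x(t)|^2 dt over the signal duration
= 10^2 * 1 = 100 * 1 = 100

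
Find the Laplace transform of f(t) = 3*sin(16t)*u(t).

Standard pair: sin(wt)*u(t) <-> w/(s^2+w^2)
With w = 16: L{3*sin(16t)*u(t)} = 48/(s^2+256)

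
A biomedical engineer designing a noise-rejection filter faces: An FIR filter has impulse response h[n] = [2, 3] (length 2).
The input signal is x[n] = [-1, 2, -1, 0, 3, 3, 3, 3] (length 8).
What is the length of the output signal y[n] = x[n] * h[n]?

For linear convolution, the output length is:
len(y) = len(x) + len(h) - 1 = 8 + 2 - 1 = 9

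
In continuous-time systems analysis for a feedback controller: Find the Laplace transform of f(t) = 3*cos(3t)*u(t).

Standard pair: cos(wt)*u(t) <-> s/(s^2+w^2)
With w = 3: L{3*cos(3t)*u(t)} = 3s/(s^2+9)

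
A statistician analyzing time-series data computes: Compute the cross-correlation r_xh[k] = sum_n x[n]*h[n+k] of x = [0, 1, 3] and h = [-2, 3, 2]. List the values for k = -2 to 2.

Both sequences indexed from 0 and zero outside their support.
Lags with overlap: k = -2 to 2.
  r_xh[-2] = x[2]*h[0] = -6
  r_xh[-1] = x[1]*h[0] + x[2]*h[1] = 7
  r_xh[0] = x[0]*h[0] + x[1]*h[1] + x[2]*h[2] = 9
  r_xh[1] = x[0]*h[1] + x[1]*h[2] = 2
  r_xh[2] = x[0]*h[2] = 0
r_xh = [-6, 7, 9, 2, 0] (for k = -2, ..., 2)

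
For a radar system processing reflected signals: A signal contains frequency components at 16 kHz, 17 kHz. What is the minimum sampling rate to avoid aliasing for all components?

The highest frequency component is f_max = 17 kHz.
Nyquist rate = 2 * f_max = 2 * 17 kHz = 34 kHz.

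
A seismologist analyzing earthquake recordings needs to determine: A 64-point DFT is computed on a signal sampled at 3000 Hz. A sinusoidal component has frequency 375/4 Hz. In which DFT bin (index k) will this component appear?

DFT frequency resolution = f_s/N = 3000/64 = 375/8 Hz
Bin index k = f_signal / resolution = 375/4 / 375/8 = 2
The signal frequency 375/4 Hz falls in DFT bin k = 2.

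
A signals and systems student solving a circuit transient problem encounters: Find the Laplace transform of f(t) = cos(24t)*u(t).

Standard pair: cos(wt)*u(t) <-> s/(s^2+w^2)
With w = 24: L{cos(24t)*u(t)} = s/(s^2+576)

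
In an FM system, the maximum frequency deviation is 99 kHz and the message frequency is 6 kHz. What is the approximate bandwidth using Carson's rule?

Carson's rule: BW = 2*(delta_f + f_m)
= 2*(99 + 6) kHz = 210 kHz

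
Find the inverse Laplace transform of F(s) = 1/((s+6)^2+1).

Standard pair: w/((s+a)^2+w^2) <-> e^(-at)*sin(wt)*u(t)
With a=6, w=1: f(t) = e^(-6t)*sin(t)*u(t)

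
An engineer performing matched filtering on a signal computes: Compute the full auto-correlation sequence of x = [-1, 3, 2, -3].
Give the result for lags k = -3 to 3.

r_xx[k] = sum_m x[m]*x[m+k], indexed from 0, for k = -3 to 3:
  r_xx[-3] = x[3]*x[0] = 3
  r_xx[-2] = x[2]*x[0] + x[3]*x[1] = -11
  r_xx[-1] = x[1]*x[0] + x[2]*x[1] + x[3]*x[2] = -3
  r_xx[0] = x[0]*x[0] + x[1]*x[1] + x[2]*x[2] + x[3]*x[3] = 23
  r_xx[1] = x[0]*x[1] + x[1]*x[2] + x[2]*x[3] = -3
  r_xx[2] = x[0]*x[2] + x[1]*x[3] = -11
  r_xx[3] = x[0]*x[3] = 3
r_xx = [3, -11, -3, 23, -3, -11, 3]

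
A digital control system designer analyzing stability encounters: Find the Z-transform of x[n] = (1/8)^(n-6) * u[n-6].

Time-shifting property: if X(z) = Z{x[n]}, then Z{x[n-d]} = z^(-d) * X(z)
X(z) = z/(z - 1/8) for x[n] = (1/8)^n * u[n]
Z{x[n-6]} = z^(-6) * z/(z - 1/8) = z^(-5)/(z - 1/8)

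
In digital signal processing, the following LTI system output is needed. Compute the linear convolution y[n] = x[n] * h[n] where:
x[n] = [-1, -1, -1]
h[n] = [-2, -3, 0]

y[n] = sum_k x[k]*h[n-k]. Output length = len(x) + len(h) - 1 = 3 + 3 - 1 = 5.
y[0] = -1*-2 = 2
y[1] = -1*-2 + -1*-3 = 5
y[2] = -1*-2 + -1*-3 + -1*0 = 5
y[3] = -1*-3 + -1*0 = 3
y[4] = -1*0 = 0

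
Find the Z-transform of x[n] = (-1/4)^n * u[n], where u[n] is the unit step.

The Z-transform of a^n * u[n] is z/(z-a) for |z| > |a|.
Here a = -1/4, so X(z) = z/(z - (-1/4)) = 4z/(4z + 1)
ROC: |z| > 1/4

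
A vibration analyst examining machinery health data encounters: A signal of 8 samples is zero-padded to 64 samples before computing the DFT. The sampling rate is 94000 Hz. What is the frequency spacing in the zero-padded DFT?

Original DFT: N = 8, resolution = f_s/N = 94000/8 = 11750 Hz
Zero-padded DFT: N = 64, resolution = f_s/N = 94000/64 = 5875/4 Hz
Zero-padding interpolates the spectrum (finer frequency grid)
but does NOT improve the true spectral resolution (ability to resolve close frequencies).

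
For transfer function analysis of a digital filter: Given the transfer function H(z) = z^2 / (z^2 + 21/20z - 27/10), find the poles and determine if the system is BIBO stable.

Poles are roots of the denominator: z^2 + 21/20z - 27/10 = 0.
Quadratic formula: z = [-(21/20) +/- sqrt((21/20)^2 - 4*(-27/10))] / 2
Discriminant = 441/400 + 54/5 = 4761/400; sqrt = 69/20.
z = (-21/20 +/- 69/20) / 2 => z = 6/5 or z = -9/4.
|p1| = 9/4, |p2| = 6/5.
For BIBO stability, all poles must lie inside the unit circle (|p| < 1).
System is UNSTABLE since at least one |p| >= 1.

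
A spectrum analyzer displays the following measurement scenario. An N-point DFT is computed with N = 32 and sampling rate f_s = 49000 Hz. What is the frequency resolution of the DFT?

DFT frequency resolution = f_s / N
= 49000 / 32 = 6125/4 Hz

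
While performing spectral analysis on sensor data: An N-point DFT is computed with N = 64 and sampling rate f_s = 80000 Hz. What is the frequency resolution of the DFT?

DFT frequency resolution = f_s / N
= 80000 / 64 = 1250 Hz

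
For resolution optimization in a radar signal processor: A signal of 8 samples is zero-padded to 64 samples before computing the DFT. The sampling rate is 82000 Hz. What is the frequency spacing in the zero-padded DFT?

Original DFT: N = 8, resolution = f_s/N = 82000/8 = 10250 Hz
Zero-padded DFT: N = 64, resolution = f_s/N = 82000/64 = 5125/4 Hz
Zero-padding interpolates the spectrum (finer frequency grid)
but does NOT improve the true spectral resolution (ability to resolve close frequencies).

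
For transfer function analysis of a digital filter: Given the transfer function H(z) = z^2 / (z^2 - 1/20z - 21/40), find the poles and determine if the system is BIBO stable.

Poles are roots of the denominator: z^2 - 1/20z - 21/40 = 0.
Quadratic formula: z = [-(-1/20) +/- sqrt((-1/20)^2 - 4*(-21/40))] / 2
Discriminant = 1/400 + 21/10 = 841/400; sqrt = 29/20.
z = (1/20 +/- 29/20) / 2 => z = 3/4 or z = -7/10.
|p1| = 3/4, |p2| = 7/10.
For BIBO stability, all poles must lie inside the unit circle (|p| < 1).
System is STABLE since both |p| < 1.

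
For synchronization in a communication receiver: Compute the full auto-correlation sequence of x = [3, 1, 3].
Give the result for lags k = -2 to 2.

r_xx[k] = sum_m x[m]*x[m+k], indexed from 0, for k = -2 to 2:
  r_xx[-2] = x[2]*x[0] = 9
  r_xx[-1] = x[1]*x[0] + x[2]*x[1] = 6
  r_xx[0] = x[0]*x[0] + x[1]*x[1] + x[2]*x[2] = 19
  r_xx[1] = x[0]*x[1] + x[1]*x[2] = 6
  r_xx[2] = x[0]*x[2] = 9
r_xx = [9, 6, 19, 6, 9]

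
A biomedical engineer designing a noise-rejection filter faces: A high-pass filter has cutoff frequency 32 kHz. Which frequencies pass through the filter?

A high-pass filter passes all frequencies above the cutoff frequency 32 kHz and attenuates lower frequencies.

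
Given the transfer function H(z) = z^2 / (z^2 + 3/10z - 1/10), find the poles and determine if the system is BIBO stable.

Poles are roots of the denominator: z^2 + 3/10z - 1/10 = 0.
Quadratic formula: z = [-(3/10) +/- sqrt((3/10)^2 - 4*(-1/10))] / 2
Discriminant = 9/100 + 2/5 = 49/100; sqrt = 7/10.
z = (-3/10 +/- 7/10) / 2 => z = 1/5 or z = -1/2.
|p1| = 1/5, |p2| = 1/2.
For BIBO stability, all poles must lie inside the unit circle (|p| < 1).
System is STABLE since both |p| < 1.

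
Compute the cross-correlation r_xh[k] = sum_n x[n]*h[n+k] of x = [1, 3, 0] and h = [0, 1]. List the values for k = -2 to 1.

Both sequences indexed from 0 and zero outside their support.
Lags with overlap: k = -2 to 1.
  r_xh[-2] = x[2]*h[0] = 0
  r_xh[-1] = x[1]*h[0] + x[2]*h[1] = 0
  r_xh[0] = x[0]*h[0] + x[1]*h[1] = 3
  r_xh[1] = x[0]*h[1] = 1
r_xh = [0, 0, 3, 1] (for k = -2, ..., 1)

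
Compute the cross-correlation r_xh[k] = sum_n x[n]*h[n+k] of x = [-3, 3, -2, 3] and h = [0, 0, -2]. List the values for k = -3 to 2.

Both sequences indexed from 0 and zero outside their support.
Lags with overlap: k = -3 to 2.
  r_xh[-3] = x[3]*h[0] = 0
  r_xh[-2] = x[2]*h[0] + x[3]*h[1] = 0
  r_xh[-1] = x[1]*h[0] + x[2]*h[1] + x[3]*h[2] = -6
  r_xh[0] = x[0]*h[0] + x[1]*h[1] + x[2]*h[2] = 4
  r_xh[1] = x[0]*h[1] + x[1]*h[2] = -6
  r_xh[2] = x[0]*h[2] = 6
r_xh = [0, 0, -6, 4, -6, 6] (for k = -3, ..., 2)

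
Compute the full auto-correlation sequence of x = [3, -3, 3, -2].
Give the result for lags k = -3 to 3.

r_xx[k] = sum_m x[m]*x[m+k], indexed from 0, for k = -3 to 3:
  r_xx[-3] = x[3]*x[0] = -6
  r_xx[-2] = x[2]*x[0] + x[3]*x[1] = 15
  r_xx[-1] = x[1]*x[0] + x[2]*x[1] + x[3]*x[2] = -24
  r_xx[0] = x[0]*x[0] + x[1]*x[1] + x[2]*x[2] + x[3]*x[3] = 31
  r_xx[1] = x[0]*x[1] + x[1]*x[2] + x[2]*x[3] = -24
  r_xx[2] = x[0]*x[2] + x[1]*x[3] = 15
  r_xx[3] = x[0]*x[3] = -6
r_xx = [-6, 15, -24, 31, -24, 15, -6]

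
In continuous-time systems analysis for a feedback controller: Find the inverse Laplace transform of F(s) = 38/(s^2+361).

Standard pair: w/(s^2+w^2) <-> sin(wt)*u(t)
Recognize w^2 = 361, so w = 19; numerator 38 = 2*19.
f(t) = 2*sin(19t)*u(t)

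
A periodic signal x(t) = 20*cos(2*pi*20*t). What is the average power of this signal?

Average power of A*cos(wt) is A^2/2.
P = 20^2 / 2 = 400/2 = 200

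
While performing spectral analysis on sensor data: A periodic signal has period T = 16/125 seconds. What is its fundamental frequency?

The fundamental frequency is the reciprocal of the period.
f = 1/T = 1/(16/125) = 125/16 Hz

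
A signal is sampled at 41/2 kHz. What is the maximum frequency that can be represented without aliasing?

The maximum frequency that can be represented without aliasing
is the Nyquist frequency: f_max = f_s / 2 = 41/2 kHz / 2 = 41/4 kHz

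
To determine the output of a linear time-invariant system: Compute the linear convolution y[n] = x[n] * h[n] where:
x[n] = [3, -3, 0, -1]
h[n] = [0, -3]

y[n] = sum_k x[k]*h[n-k]. Output length = len(x) + len(h) - 1 = 4 + 2 - 1 = 5.
y[0] = 3*0 = 0
y[1] = -3*0 + 3*-3 = -9
y[2] = 0*0 + -3*-3 = 9
y[3] = -1*0 + 0*-3 = 0
y[4] = -1*-3 = 3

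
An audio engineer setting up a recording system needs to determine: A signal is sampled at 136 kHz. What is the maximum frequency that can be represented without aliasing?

The maximum frequency that can be represented without aliasing
is the Nyquist frequency: f_max = f_s / 2 = 136 kHz / 2 = 68 kHz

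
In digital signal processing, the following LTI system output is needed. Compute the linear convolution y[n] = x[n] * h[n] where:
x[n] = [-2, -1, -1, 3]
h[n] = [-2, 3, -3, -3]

y[n] = sum_k x[k]*h[n-k]. Output length = len(x) + len(h) - 1 = 4 + 4 - 1 = 7.
y[0] = -2*-2 = 4
y[1] = -1*-2 + -2*3 = -4
y[2] = -1*-2 + -1*3 + -2*-3 = 5
y[3] = 3*-2 + -1*3 + -1*-3 + -2*-3 = 0
y[4] = 3*3 + -1*-3 + -1*-3 = 15
y[5] = 3*-3 + -1*-3 = -6
y[6] = 3*-3 = -9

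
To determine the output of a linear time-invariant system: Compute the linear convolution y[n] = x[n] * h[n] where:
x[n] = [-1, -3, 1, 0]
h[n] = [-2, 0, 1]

y[n] = sum_k x[k]*h[n-k]. Output length = len(x) + len(h) - 1 = 4 + 3 - 1 = 6.
y[0] = -1*-2 = 2
y[1] = -3*-2 + -1*0 = 6
y[2] = 1*-2 + -3*0 + -1*1 = -3
y[3] = 0*-2 + 1*0 + -3*1 = -3
y[4] = 0*0 + 1*1 = 1
y[5] = 0*1 = 0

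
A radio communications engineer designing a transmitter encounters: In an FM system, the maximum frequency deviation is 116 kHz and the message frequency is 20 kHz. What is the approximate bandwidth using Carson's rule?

Carson's rule: BW = 2*(delta_f + f_m)
= 2*(116 + 20) kHz = 272 kHz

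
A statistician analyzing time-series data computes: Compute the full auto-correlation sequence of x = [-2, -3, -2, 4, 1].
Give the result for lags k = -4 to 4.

r_xx[k] = sum_m x[m]*x[m+k], indexed from 0, for k = -4 to 4:
  r_xx[-4] = x[4]*x[0] = -2
  r_xx[-3] = x[3]*x[0] + x[4]*x[1] = -11
  r_xx[-2] = x[2]*x[0] + x[3]*x[1] + x[4]*x[2] = -10
  r_xx[-1] = x[1]*x[0] + x[2]*x[1] + x[3]*x[2] + x[4]*x[3] = 8
  r_xx[0] = x[0]*x[0] + x[1]*x[1] + x[2]*x[2] + x[3]*x[3] + x[4]*x[4] = 34
  r_xx[1] = x[0]*x[1] + x[1]*x[2] + x[2]*x[3] + x[3]*x[4] = 8
  r_xx[2] = x[0]*x[2] + x[1]*x[3] + x[2]*x[4] = -10
  r_xx[3] = x[0]*x[3] + x[1]*x[4] = -11
  r_xx[4] = x[0]*x[4] = -2
r_xx = [-2, -11, -10, 8, 34, 8, -10, -11, -2]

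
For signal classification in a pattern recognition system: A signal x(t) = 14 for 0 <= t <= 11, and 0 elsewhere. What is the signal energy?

Energy = integral of |x(t)|^2 dt over the signal duration
= 14^2 * 11 = 196 * 11 = 2156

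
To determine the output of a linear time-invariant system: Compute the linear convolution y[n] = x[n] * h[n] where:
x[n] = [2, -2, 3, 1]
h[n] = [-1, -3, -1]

y[n] = sum_k x[k]*h[n-k]. Output length = len(x) + len(h) - 1 = 4 + 3 - 1 = 6.
y[0] = 2*-1 = -2
y[1] = -2*-1 + 2*-3 = -4
y[2] = 3*-1 + -2*-3 + 2*-1 = 1
y[3] = 1*-1 + 3*-3 + -2*-1 = -8
y[4] = 1*-3 + 3*-1 = -6
y[5] = 1*-1 = -1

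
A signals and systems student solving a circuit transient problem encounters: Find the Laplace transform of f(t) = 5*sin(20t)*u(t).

Standard pair: sin(wt)*u(t) <-> w/(s^2+w^2)
With w = 20: L{5*sin(20t)*u(t)} = 100/(s^2+400)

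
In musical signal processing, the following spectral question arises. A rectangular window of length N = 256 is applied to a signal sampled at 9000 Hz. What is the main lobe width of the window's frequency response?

For a rectangular window of length N,
the main lobe width in frequency is 2*f_s/N.
= 2*9000/256 = 1125/16 Hz
This determines the minimum frequency separation for resolving two sinusoids.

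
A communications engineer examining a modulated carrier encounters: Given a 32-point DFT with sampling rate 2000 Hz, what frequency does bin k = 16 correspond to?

The frequency of DFT bin k is: f_k = k * f_s / N
f_16 = 16 * 2000 / 32 = 1000 Hz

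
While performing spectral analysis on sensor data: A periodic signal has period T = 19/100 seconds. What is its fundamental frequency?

The fundamental frequency is the reciprocal of the period.
f = 1/T = 1/(19/100) = 100/19 Hz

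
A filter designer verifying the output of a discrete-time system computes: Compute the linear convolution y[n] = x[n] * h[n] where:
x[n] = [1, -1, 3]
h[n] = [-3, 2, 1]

y[n] = sum_k x[k]*h[n-k]. Output length = len(x) + len(h) - 1 = 3 + 3 - 1 = 5.
y[0] = 1*-3 = -3
y[1] = -1*-3 + 1*2 = 5
y[2] = 3*-3 + -1*2 + 1*1 = -10
y[3] = 3*2 + -1*1 = 5
y[4] = 3*1 = 3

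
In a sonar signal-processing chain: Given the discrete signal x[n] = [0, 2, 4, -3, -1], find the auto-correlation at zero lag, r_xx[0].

The auto-correlation at zero lag r_xx[0] equals the signal energy.
r_xx[0] = sum of x[n]^2 = 0^2 + 2^2 + 4^2 + (-3)^2 + (-1)^2
= 0 + 4 + 16 + 9 + 1 = 30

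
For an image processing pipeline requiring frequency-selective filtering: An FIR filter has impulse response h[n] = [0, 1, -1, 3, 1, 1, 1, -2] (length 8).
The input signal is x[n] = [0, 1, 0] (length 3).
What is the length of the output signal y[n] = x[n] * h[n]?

For linear convolution, the output length is:
len(y) = len(x) + len(h) - 1 = 3 + 8 - 1 = 10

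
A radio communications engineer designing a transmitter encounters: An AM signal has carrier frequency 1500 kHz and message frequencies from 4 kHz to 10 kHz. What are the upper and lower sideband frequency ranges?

Upper sideband (USB) = fc + [fm_low, fm_high] = 1500 + [4, 10] = [1504, 1510] kHz
Lower sideband (LSB) = fc - [fm_high, fm_low] = 1500 - [10, 4] = [1490, 1496] kHz
Total occupied spectrum: 1490 kHz to 1510 kHz (plus carrier at 1500 kHz)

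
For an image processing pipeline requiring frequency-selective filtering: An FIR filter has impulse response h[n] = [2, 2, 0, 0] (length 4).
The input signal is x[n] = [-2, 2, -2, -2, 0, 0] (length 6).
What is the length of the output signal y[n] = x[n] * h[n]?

For linear convolution, the output length is:
len(y) = len(x) + len(h) - 1 = 6 + 4 - 1 = 9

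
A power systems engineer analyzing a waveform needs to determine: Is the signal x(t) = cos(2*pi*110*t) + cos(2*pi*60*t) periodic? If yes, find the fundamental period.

f1 = 110 Hz, f2 = 60 Hz
Period T1 = 1/110, T2 = 1/60
Ratio T1/T2 = 60/110, which is rational.
The signal is periodic with fundamental period T = 1/GCD(110,60) = 1/10 s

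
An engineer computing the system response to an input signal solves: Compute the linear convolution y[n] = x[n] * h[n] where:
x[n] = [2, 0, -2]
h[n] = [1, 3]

y[n] = sum_k x[k]*h[n-k]. Output length = len(x) + len(h) - 1 = 3 + 2 - 1 = 4.
y[0] = 2*1 = 2
y[1] = 0*1 + 2*3 = 6
y[2] = -2*1 + 0*3 = -2
y[3] = -2*3 = -6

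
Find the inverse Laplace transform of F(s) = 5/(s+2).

Standard pair: k/(s+a) <-> k*e^(-at)*u(t)
With k=5, a=2: f(t) = 5*e^(-2t)*u(t)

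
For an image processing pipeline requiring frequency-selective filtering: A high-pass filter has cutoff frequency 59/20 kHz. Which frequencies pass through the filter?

A high-pass filter passes all frequencies above the cutoff frequency 59/20 kHz and attenuates lower frequencies.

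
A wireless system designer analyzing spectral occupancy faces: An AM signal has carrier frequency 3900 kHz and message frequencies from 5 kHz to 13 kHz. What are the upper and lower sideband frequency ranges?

Upper sideband (USB) = fc + [fm_low, fm_high] = 3900 + [5, 13] = [3905, 3913] kHz
Lower sideband (LSB) = fc - [fm_high, fm_low] = 3900 - [13, 5] = [3887, 3895] kHz
Total occupied spectrum: 3887 kHz to 3913 kHz (plus carrier at 3900 kHz)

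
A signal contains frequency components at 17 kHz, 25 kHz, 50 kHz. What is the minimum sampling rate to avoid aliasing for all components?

The highest frequency component is f_max = 50 kHz.
Nyquist rate = 2 * f_max = 2 * 50 kHz = 100 kHz.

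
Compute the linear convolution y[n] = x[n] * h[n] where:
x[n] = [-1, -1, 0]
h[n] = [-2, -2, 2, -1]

y[n] = sum_k x[k]*h[n-k]. Output length = len(x) + len(h) - 1 = 3 + 4 - 1 = 6.
y[0] = -1*-2 = 2
y[1] = -1*-2 + -1*-2 = 4
y[2] = 0*-2 + -1*-2 + -1*2 = 0
y[3] = 0*-2 + -1*2 + -1*-1 = -1
y[4] = 0*2 + -1*-1 = 1
y[5] = 0*-1 = 0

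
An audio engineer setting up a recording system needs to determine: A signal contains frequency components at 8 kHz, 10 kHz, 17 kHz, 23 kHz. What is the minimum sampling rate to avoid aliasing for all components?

The highest frequency component is f_max = 23 kHz.
Nyquist rate = 2 * f_max = 2 * 23 kHz = 46 kHz.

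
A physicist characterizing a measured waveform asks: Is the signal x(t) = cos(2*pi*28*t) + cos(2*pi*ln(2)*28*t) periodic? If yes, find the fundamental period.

f1 = 28 Hz, f2 = 28*ln(2) Hz
Ratio f2/f1 = ln(2), which is irrational.
Since the frequency ratio is irrational, no common period exists.
The signal is not periodic.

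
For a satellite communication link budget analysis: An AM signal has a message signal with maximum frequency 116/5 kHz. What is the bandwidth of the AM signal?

In AM (double-sideband), the bandwidth is twice the message frequency.
BW = 2 * f_m = 2 * 116/5 kHz = 232/5 kHz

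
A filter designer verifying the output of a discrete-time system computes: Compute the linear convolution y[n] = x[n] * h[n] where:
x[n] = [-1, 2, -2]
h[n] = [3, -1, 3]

y[n] = sum_k x[k]*h[n-k]. Output length = len(x) + len(h) - 1 = 3 + 3 - 1 = 5.
y[0] = -1*3 = -3
y[1] = 2*3 + -1*-1 = 7
y[2] = -2*3 + 2*-1 + -1*3 = -11
y[3] = -2*-1 + 2*3 = 8
y[4] = -2*3 = -6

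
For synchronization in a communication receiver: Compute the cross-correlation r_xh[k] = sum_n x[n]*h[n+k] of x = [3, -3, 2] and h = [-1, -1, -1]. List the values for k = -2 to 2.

Both sequences indexed from 0 and zero outside their support.
Lags with overlap: k = -2 to 2.
  r_xh[-2] = x[2]*h[0] = -2
  r_xh[-1] = x[1]*h[0] + x[2]*h[1] = 1
  r_xh[0] = x[0]*h[0] + x[1]*h[1] + x[2]*h[2] = -2
  r_xh[1] = x[0]*h[1] + x[1]*h[2] = 0
  r_xh[2] = x[0]*h[2] = -3
r_xh = [-2, 1, -2, 0, -3] (for k = -2, ..., 2)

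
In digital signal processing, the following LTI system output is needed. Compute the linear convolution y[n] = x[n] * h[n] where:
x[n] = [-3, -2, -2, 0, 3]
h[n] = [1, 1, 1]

y[n] = sum_k x[k]*h[n-k]. Output length = len(x) + len(h) - 1 = 5 + 3 - 1 = 7.
y[0] = -3*1 = -3
y[1] = -2*1 + -3*1 = -5
y[2] = -2*1 + -2*1 + -3*1 = -7
y[3] = 0*1 + -2*1 + -2*1 = -4
y[4] = 3*1 + 0*1 + -2*1 = 1
y[5] = 3*1 + 0*1 = 3
y[6] = 3*1 = 3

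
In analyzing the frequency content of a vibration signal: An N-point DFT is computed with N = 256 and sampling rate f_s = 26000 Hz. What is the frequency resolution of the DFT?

DFT frequency resolution = f_s / N
= 26000 / 256 = 1625/16 Hz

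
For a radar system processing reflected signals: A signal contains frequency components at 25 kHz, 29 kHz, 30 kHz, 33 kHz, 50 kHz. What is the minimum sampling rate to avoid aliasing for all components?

The highest frequency component is f_max = 50 kHz.
Nyquist rate = 2 * f_max = 2 * 50 kHz = 100 kHz.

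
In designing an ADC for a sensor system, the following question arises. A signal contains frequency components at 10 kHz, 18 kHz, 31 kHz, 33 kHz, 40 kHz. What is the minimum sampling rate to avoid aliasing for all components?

The highest frequency component is f_max = 40 kHz.
Nyquist rate = 2 * f_max = 2 * 40 kHz = 80 kHz.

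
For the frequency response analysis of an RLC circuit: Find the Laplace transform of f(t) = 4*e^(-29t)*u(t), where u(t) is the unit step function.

Standard Laplace transform pair:
e^(-at)*u(t) <-> 1/(s+a)
With a = 29: L{4*e^(-29t)*u(t)} = 4/(s+29), ROC: Re(s) > -29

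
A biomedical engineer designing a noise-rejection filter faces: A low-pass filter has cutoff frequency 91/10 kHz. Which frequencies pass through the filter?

A low-pass filter passes all frequencies below the cutoff frequency 91/10 kHz and attenuates higher frequencies.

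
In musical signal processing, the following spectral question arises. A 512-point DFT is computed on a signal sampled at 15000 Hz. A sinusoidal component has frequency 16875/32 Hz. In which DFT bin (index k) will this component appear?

DFT frequency resolution = f_s/N = 15000/512 = 1875/64 Hz
Bin index k = f_signal / resolution = 16875/32 / 1875/64 = 18
The signal frequency 16875/32 Hz falls in DFT bin k = 18.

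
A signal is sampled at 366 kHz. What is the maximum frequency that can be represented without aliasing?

The maximum frequency that can be represented without aliasing
is the Nyquist frequency: f_max = f_s / 2 = 366 kHz / 2 = 183 kHz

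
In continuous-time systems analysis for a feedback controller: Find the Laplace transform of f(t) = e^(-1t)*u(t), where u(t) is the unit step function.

Standard Laplace transform pair:
e^(-at)*u(t) <-> 1/(s+a)
With a = 1: L{e^(-1t)*u(t)} = 1/(s+1), ROC: Re(s) > -1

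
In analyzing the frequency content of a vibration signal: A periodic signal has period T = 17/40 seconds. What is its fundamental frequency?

The fundamental frequency is the reciprocal of the period.
f = 1/T = 1/(17/40) = 40/17 Hz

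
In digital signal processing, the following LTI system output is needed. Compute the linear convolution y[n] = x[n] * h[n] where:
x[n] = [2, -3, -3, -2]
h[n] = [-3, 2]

y[n] = sum_k x[k]*h[n-k]. Output length = len(x) + len(h) - 1 = 4 + 2 - 1 = 5.
y[0] = 2*-3 = -6
y[1] = -3*-3 + 2*2 = 13
y[2] = -3*-3 + -3*2 = 3
y[3] = -2*-3 + -3*2 = 0
y[4] = -2*2 = -4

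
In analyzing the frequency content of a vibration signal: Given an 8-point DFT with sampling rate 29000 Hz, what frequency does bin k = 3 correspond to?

The frequency of DFT bin k is: f_k = k * f_s / N
f_3 = 3 * 29000 / 8 = 10875 Hz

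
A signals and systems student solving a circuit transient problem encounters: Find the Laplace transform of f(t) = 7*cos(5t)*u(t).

Standard pair: cos(wt)*u(t) <-> s/(s^2+w^2)
With w = 5: L{7*cos(5t)*u(t)} = 7s/(s^2+25)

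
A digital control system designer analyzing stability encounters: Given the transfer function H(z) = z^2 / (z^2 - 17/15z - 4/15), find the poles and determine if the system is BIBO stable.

Poles are roots of the denominator: z^2 - 17/15z - 4/15 = 0.
Quadratic formula: z = [-(-17/15) +/- sqrt((-17/15)^2 - 4*(-4/15))] / 2
Discriminant = 289/225 + 16/15 = 529/225; sqrt = 23/15.
z = (17/15 +/- 23/15) / 2 => z = 4/3 or z = -1/5.
|p1| = 4/3, |p2| = 1/5.
For BIBO stability, all poles must lie inside the unit circle (|p| < 1).
System is UNSTABLE since at least one |p| >= 1.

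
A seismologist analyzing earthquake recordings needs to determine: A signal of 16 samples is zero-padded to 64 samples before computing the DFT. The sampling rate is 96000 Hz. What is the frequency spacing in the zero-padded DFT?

Original DFT: N = 16, resolution = f_s/N = 96000/16 = 6000 Hz
Zero-padded DFT: N = 64, resolution = f_s/N = 96000/64 = 1500 Hz
Zero-padding interpolates the spectrum (finer frequency grid)
but does NOT improve the true spectral resolution (ability to resolve close frequencies).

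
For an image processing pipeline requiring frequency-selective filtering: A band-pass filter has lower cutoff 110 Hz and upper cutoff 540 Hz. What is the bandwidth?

Bandwidth = f_high - f_low
= 540 Hz - 110 Hz = 430 Hz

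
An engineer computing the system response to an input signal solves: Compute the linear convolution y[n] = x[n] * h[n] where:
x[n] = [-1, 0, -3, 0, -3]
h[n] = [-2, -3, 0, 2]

y[n] = sum_k x[k]*h[n-k]. Output length = len(x) + len(h) - 1 = 5 + 4 - 1 = 8.
y[0] = -1*-2 = 2
y[1] = 0*-2 + -1*-3 = 3
y[2] = -3*-2 + 0*-3 + -1*0 = 6
y[3] = 0*-2 + -3*-3 + 0*0 + -1*2 = 7
y[4] = -3*-2 + 0*-3 + -3*0 + 0*2 = 6
y[5] = -3*-3 + 0*0 + -3*2 = 3
y[6] = -3*0 + 0*2 = 0
y[7] = -3*2 = -6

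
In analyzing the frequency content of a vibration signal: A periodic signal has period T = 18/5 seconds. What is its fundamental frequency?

The fundamental frequency is the reciprocal of the period.
f = 1/T = 1/(18/5) = 5/18 Hz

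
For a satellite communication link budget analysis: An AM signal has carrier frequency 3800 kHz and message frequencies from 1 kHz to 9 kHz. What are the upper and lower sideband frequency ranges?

Upper sideband (USB) = fc + [fm_low, fm_high] = 3800 + [1, 9] = [3801, 3809] kHz
Lower sideband (LSB) = fc - [fm_high, fm_low] = 3800 - [9, 1] = [3791, 3799] kHz
Total occupied spectrum: 3791 kHz to 3809 kHz (plus carrier at 3800 kHz)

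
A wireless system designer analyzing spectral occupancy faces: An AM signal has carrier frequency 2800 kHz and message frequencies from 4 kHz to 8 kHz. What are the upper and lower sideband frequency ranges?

Upper sideband (USB) = fc + [fm_low, fm_high] = 2800 + [4, 8] = [2804, 2808] kHz
Lower sideband (LSB) = fc - [fm_high, fm_low] = 2800 - [8, 4] = [2792, 2796] kHz
Total occupied spectrum: 2792 kHz to 2808 kHz (plus carrier at 2800 kHz)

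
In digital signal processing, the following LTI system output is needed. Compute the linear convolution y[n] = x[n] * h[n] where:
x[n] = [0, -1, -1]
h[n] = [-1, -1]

y[n] = sum_k x[k]*h[n-k]. Output length = len(x) + len(h) - 1 = 3 + 2 - 1 = 4.
y[0] = 0*-1 = 0
y[1] = -1*-1 + 0*-1 = 1
y[2] = -1*-1 + -1*-1 = 2
y[3] = -1*-1 = 1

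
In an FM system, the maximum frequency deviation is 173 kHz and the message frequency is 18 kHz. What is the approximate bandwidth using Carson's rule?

Carson's rule: BW = 2*(delta_f + f_m)
= 2*(173 + 18) kHz = 382 kHz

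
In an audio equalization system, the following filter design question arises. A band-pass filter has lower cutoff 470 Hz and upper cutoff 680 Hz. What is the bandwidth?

Bandwidth = f_high - f_low
= 680 Hz - 470 Hz = 210 Hz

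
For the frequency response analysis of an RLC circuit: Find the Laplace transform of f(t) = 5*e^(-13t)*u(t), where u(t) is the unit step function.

Standard Laplace transform pair:
e^(-at)*u(t) <-> 1/(s+a)
With a = 13: L{5*e^(-13t)*u(t)} = 5/(s+13), ROC: Re(s) > -13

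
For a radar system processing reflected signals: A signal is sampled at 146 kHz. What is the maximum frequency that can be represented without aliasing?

The maximum frequency that can be represented without aliasing
is the Nyquist frequency: f_max = f_s / 2 = 146 kHz / 2 = 73 kHz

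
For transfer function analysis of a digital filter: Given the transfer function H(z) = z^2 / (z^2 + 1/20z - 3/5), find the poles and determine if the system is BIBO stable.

Poles are roots of the denominator: z^2 + 1/20z - 3/5 = 0.
Quadratic formula: z = [-(1/20) +/- sqrt((1/20)^2 - 4*(-3/5))] / 2
Discriminant = 1/400 + 12/5 = 961/400; sqrt = 31/20.
z = (-1/20 +/- 31/20) / 2 => z = 3/4 or z = -4/5.
|p1| = 4/5, |p2| = 3/4.
For BIBO stability, all poles must lie inside the unit circle (|p| < 1).
System is STABLE since both |p| < 1.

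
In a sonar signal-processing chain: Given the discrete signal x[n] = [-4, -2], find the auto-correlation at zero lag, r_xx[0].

The auto-correlation at zero lag r_xx[0] equals the signal energy.
r_xx[0] = sum of x[n]^2 = (-4)^2 + (-2)^2
= 16 + 4 = 20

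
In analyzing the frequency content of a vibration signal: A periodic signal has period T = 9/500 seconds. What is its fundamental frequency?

The fundamental frequency is the reciprocal of the period.
f = 1/T = 1/(9/500) = 500/9 Hz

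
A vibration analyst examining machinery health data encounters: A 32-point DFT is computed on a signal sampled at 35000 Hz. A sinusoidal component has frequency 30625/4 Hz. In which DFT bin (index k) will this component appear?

DFT frequency resolution = f_s/N = 35000/32 = 4375/4 Hz
Bin index k = f_signal / resolution = 30625/4 / 4375/4 = 7
The signal frequency 30625/4 Hz falls in DFT bin k = 7.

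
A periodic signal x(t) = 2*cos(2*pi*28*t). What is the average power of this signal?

Average power of A*cos(wt) is A^2/2.
P = 2^2 / 2 = 4/2 = 2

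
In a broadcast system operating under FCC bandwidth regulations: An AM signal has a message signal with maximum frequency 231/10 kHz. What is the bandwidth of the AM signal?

In AM (double-sideband), the bandwidth is twice the message frequency.
BW = 2 * f_m = 2 * 231/10 kHz = 231/5 kHz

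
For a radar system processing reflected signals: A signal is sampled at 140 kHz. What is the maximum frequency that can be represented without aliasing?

The maximum frequency that can be represented without aliasing
is the Nyquist frequency: f_max = f_s / 2 = 140 kHz / 2 = 70 kHz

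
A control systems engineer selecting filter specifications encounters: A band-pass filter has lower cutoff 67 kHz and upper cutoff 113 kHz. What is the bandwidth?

Bandwidth = f_high - f_low
= 113 kHz - 67 kHz = 46 kHz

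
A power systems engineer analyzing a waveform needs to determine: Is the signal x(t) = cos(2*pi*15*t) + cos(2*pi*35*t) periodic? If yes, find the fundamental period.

f1 = 15 Hz, f2 = 35 Hz
Period T1 = 1/15, T2 = 1/35
Ratio T1/T2 = 35/15, which is rational.
The signal is periodic with fundamental period T = 1/GCD(15,35) = 1/5 s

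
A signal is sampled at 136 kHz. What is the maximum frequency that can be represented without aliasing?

The maximum frequency that can be represented without aliasing
is the Nyquist frequency: f_max = f_s / 2 = 136 kHz / 2 = 68 kHz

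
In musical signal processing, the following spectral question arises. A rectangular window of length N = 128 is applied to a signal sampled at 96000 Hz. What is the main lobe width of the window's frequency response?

For a rectangular window of length N,
the main lobe width in frequency is 2*f_s/N.
= 2*96000/128 = 1500 Hz
This determines the minimum frequency separation for resolving two sinusoids.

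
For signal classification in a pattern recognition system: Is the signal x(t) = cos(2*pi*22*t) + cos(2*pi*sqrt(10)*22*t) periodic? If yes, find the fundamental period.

f1 = 22 Hz, f2 = 22*sqrt(10) Hz
Ratio f2/f1 = sqrt(10), which is irrational.
Since the frequency ratio is irrational, no common period exists.
The signal is not periodic.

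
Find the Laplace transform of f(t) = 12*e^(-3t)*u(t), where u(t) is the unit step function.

Standard Laplace transform pair:
e^(-at)*u(t) <-> 1/(s+a)
With a = 3: L{12*e^(-3t)*u(t)} = 12/(s+3), ROC: Re(s) > -3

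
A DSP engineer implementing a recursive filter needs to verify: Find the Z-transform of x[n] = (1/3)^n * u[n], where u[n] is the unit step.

The Z-transform of a^n * u[n] is z/(z-a) for |z| > |a|.
Here a = 1/3, so X(z) = z/(z - (1/3)) = 3z/(3z - 1)
ROC: |z| > 1/3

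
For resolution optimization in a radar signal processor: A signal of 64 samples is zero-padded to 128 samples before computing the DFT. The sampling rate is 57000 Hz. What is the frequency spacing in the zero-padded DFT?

Original DFT: N = 64, resolution = f_s/N = 57000/64 = 7125/8 Hz
Zero-padded DFT: N = 128, resolution = f_s/N = 57000/128 = 7125/16 Hz
Zero-padding interpolates the spectrum (finer frequency grid)
but does NOT improve the true spectral resolution (ability to resolve close frequencies).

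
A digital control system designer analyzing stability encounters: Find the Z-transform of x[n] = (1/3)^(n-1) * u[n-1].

Time-shifting property: if X(z) = Z{x[n]}, then Z{x[n-d]} = z^(-d) * X(z)
X(z) = z/(z - 1/3) for x[n] = (1/3)^n * u[n]
Z{x[n-1]} = z^(-1) * z/(z - 1/3) = 1/(z - 1/3)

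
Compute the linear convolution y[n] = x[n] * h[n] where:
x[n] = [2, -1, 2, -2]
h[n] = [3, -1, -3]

y[n] = sum_k x[k]*h[n-k]. Output length = len(x) + len(h) - 1 = 4 + 3 - 1 = 6.
y[0] = 2*3 = 6
y[1] = -1*3 + 2*-1 = -5
y[2] = 2*3 + -1*-1 + 2*-3 = 1
y[3] = -2*3 + 2*-1 + -1*-3 = -5
y[4] = -2*-1 + 2*-3 = -4
y[5] = -2*-3 = 6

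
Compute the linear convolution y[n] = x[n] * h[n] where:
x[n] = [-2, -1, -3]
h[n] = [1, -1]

y[n] = sum_k x[k]*h[n-k]. Output length = len(x) + len(h) - 1 = 3 + 2 - 1 = 4.
y[0] = -2*1 = -2
y[1] = -1*1 + -2*-1 = 1
y[2] = -3*1 + -1*-1 = -2
y[3] = -3*-1 = 3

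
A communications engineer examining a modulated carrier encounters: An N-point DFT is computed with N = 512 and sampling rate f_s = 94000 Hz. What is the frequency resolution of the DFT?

DFT frequency resolution = f_s / N
= 94000 / 512 = 5875/32 Hz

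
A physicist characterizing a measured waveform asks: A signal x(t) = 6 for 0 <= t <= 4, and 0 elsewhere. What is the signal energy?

Energy = integral of |x(t)|^2 dt over the signal duration
= 6^2 * 4 = 36 * 4 = 144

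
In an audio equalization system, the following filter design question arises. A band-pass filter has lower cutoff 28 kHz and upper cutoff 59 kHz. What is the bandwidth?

Bandwidth = f_high - f_low
= 59 kHz - 28 kHz = 31 kHz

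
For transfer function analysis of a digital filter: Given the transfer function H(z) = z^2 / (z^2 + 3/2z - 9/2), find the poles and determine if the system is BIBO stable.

Poles are roots of the denominator: z^2 + 3/2z - 9/2 = 0.
Quadratic formula: z = [-(3/2) +/- sqrt((3/2)^2 - 4*(-9/2))] / 2
Discriminant = 9/4 + 18 = 81/4; sqrt = 9/2.
z = (-3/2 +/- 9/2) / 2 => z = 3/2 or z = -3.
|p1| = 3, |p2| = 3/2.
For BIBO stability, all poles must lie inside the unit circle (|p| < 1).
System is UNSTABLE since at least one |p| >= 1.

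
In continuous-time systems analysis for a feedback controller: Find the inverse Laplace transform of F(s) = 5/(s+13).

Standard pair: k/(s+a) <-> k*e^(-at)*u(t)
With k=5, a=13: f(t) = 5*e^(-13t)*u(t)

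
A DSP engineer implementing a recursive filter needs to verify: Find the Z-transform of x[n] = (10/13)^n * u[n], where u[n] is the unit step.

The Z-transform of a^n * u[n] is z/(z-a) for |z| > |a|.
Here a = 10/13, so X(z) = z/(z - (10/13)) = 13z/(13z - 10)
ROC: |z| > 10/13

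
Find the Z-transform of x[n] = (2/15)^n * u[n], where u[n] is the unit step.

The Z-transform of a^n * u[n] is z/(z-a) for |z| > |a|.
Here a = 2/15, so X(z) = z/(z - (2/15)) = 15z/(15z - 2)
ROC: |z| > 2/15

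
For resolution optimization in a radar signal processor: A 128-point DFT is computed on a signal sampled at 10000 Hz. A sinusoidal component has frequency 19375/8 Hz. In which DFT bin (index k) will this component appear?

DFT frequency resolution = f_s/N = 10000/128 = 625/8 Hz
Bin index k = f_signal / resolution = 19375/8 / 625/8 = 31
The signal frequency 19375/8 Hz falls in DFT bin k = 31.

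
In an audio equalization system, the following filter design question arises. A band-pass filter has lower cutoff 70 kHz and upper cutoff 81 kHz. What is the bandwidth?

Bandwidth = f_high - f_low
= 81 kHz - 70 kHz = 11 kHz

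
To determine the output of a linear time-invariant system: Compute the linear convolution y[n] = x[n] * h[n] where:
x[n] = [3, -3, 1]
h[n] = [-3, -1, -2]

y[n] = sum_k x[k]*h[n-k]. Output length = len(x) + len(h) - 1 = 3 + 3 - 1 = 5.
y[0] = 3*-3 = -9
y[1] = -3*-3 + 3*-1 = 6
y[2] = 1*-3 + -3*-1 + 3*-2 = -6
y[3] = 1*-1 + -3*-2 = 5
y[4] = 1*-2 = -2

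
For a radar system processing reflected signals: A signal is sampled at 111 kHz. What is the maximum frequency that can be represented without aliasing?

The maximum frequency that can be represented without aliasing
is the Nyquist frequency: f_max = f_s / 2 = 111 kHz / 2 = 111/2 kHz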